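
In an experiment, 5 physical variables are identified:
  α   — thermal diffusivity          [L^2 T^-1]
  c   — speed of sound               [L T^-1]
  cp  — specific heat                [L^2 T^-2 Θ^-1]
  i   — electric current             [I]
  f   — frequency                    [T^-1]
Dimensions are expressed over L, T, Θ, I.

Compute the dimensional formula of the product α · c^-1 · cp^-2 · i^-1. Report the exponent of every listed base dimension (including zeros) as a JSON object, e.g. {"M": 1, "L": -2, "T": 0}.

Exponent matrix [L,T,Θ,I] × [α,c,cp,i,f]:
  L: [ 2  1  2  0  0]
  T: [-1 -1 -2  0 -1]
  Θ: [ 0  0 -1  0  0]
  I: [ 0  0  0  1  0]
  [L]: (1)·2+(-1)·1+(-2)·2+(-1)·0 = -3
  [T]: (1)·-1+(-1)·-1+(-2)·-2+(-1)·0 = 4
  [Θ]: (1)·0+(-1)·0+(-2)·-1+(-1)·0 = 2
  [I]: (1)·0+(-1)·0+(-2)·0+(-1)·1 = -1
⇒ L^-3 T^4 Θ^2 I^-1

{"L": -3, "T": 4, "Θ": 2, "I": -1}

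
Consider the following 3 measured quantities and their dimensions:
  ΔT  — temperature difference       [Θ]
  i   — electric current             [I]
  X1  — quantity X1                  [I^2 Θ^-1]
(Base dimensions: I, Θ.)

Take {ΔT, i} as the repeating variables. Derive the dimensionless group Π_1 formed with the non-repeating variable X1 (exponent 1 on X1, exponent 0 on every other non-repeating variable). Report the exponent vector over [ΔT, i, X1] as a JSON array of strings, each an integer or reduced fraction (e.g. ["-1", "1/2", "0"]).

Exponent matrix [I,Θ] × [ΔT,i,X1]:
  I: [ 0  1  2]
  Θ: [ 1  0 -1]
Echelon form has 2 nonzero rows (pivots: ΔT,i)
Pivot set = {ΔT,i}, free = {X1}
RREF:
  r0: [   1    0   -1]
  r1: [   0    1    2]
Fix exponent of X1 at 1; solve each RREF row for its pivot's exponent:
  r0: exp(ΔT) + (-1)·1 = 0 ⇒ exp(ΔT) = 1
  r1: exp(i) + (2)·1 = 0 ⇒ exp(i) = -2
Π_1 = ΔT · i^-2 · X1

["1", "-2", "1"]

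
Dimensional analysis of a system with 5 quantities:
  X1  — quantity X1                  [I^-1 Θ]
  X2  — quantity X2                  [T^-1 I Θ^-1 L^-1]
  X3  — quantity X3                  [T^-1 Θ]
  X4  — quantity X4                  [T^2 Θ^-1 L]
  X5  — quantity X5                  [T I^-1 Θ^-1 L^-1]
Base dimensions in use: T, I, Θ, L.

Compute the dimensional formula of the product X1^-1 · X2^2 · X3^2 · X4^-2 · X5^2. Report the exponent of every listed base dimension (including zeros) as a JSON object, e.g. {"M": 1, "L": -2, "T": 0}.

{"T": -6, "I": 1, "Θ": -1, "L": -6}

Dimensional matrix (T×I×Θ×L by X1×X2×X3×X4×X5):
  T: [ 0 -1 -1  2  1]
  I: [-1  1  0  0 -1]
  Θ: [ 1 -1  1 -1 -1]
  L: [ 0 -1  0  1 -1]
  [T]: (-1)·0+(2)·-1+(2)·-1+(-2)·2+(2)·1 = -6
  [I]: (-1)·-1+(2)·1+(2)·0+(-2)·0+(2)·-1 = 1
  [Θ]: (-1)·1+(2)·-1+(2)·1+(-2)·-1+(2)·-1 = -1
  [L]: (-1)·0+(2)·-1+(2)·0+(-2)·1+(2)·-1 = -6
⇒ T^-6 I Θ^-1 L^-6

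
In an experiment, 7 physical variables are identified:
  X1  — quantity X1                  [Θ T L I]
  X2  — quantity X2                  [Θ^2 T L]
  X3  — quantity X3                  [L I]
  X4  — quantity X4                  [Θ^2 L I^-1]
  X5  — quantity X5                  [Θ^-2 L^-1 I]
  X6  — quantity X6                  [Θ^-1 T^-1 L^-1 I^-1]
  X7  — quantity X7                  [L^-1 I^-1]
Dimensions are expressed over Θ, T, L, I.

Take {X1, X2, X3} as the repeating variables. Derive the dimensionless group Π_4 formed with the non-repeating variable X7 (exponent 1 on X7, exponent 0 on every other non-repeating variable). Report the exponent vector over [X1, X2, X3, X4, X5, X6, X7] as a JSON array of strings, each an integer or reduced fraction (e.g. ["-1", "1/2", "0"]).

["0", "0", "1", "0", "0", "0", "1"]

Dimensional matrix (Θ×T×L×I by X1×X2×X3×X4×X5×X6×X7):
  Θ: [ 1  2  0  2 -2 -1  0]
  T: [ 1  1  0  0  0 -1  0]
  L: [ 1  1  1  1 -1 -1 -1]
  I: [ 1  0  1 -1  1 -1 -1]
Echelon form has 3 nonzero rows (pivots: X1,X2,X3)
Repeat: X1,X2,X3; free: X4,X5,X6,X7
RREF:
  r0: [   1    0    0   -2    2   -1    0]
  r1: [   0    1    0    2   -2    0    0]
  r2: [   0    0    1    1   -1    0   -1]
  r3: [   0    0    0    0    0    0    0]
Fix exponent of X7 at 1, X4 at 0, X5 at 0, X6 at 0; solve each RREF row for its pivot's exponent:
  r0: exp(X1) + (0)·1 = 0 ⇒ exp(X1) = 0
  r1: exp(X2) + (0)·1 = 0 ⇒ exp(X2) = 0
  r2: exp(X3) + (-1)·1 = 0 ⇒ exp(X3) = 1
Π_4 = X3 · X7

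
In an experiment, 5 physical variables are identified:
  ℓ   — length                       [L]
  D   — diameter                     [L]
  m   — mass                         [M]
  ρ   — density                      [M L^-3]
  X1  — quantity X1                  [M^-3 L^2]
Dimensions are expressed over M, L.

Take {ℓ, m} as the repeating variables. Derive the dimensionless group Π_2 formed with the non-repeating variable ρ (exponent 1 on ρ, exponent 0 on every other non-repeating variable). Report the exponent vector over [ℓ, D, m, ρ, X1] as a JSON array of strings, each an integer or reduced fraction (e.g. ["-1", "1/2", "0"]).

Write exponents as rows M,L / cols ℓ,D,m,ρ,X1:
  M: [ 0  0  1  1 -3]
  L: [ 1  1  0 -3  2]
RREF → pivots at {ℓ,m} ⇒ r = 2
Pivot set = {ℓ,m}, free = {D,ρ,X1}
RREF:
  r0: [   1    1    0   -3    2]
  r1: [   0    0    1    1   -3]
Fix exponent of ρ at 1, D at 0, X1 at 0; solve each RREF row for its pivot's exponent:
  r0: exp(ℓ) + (-3)·1 = 0 ⇒ exp(ℓ) = 3
  r1: exp(m) + (1)·1 = 0 ⇒ exp(m) = -1
Π_2 = ℓ^3 · m^-1 · ρ

["3", "0", "-1", "1", "0"]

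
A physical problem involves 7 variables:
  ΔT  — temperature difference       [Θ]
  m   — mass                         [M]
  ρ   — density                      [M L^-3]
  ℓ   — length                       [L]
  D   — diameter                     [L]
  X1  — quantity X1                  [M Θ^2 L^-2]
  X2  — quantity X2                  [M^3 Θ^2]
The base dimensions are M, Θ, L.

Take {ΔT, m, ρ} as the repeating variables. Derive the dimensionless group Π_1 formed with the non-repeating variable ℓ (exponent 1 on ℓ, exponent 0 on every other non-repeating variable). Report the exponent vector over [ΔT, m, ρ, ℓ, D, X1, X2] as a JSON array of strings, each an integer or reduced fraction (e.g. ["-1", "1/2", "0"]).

Write exponents as rows M,Θ,L / cols ΔT,m,ρ,ℓ,D,X1,X2:
  M: [ 0  1  1  0  0  1  3]
  Θ: [ 1  0  0  0  0  2  2]
  L: [ 0  0 -3  1  1 -2  0]
Row reduction gives pivot columns ΔT,m,ρ; rank = 3
Repeat: ΔT,m,ρ; free: ℓ,D,X1,X2
RREF:
  r0: [   1    0    0    0    0    2    2]
  r1: [   0    1    0  1/3  1/3  1/3    3]
  r2: [   0    0    1 -1/3 -1/3  2/3    0]
Fix exponent of ℓ at 1, D at 0, X1 at 0, X2 at 0; solve each RREF row for its pivot's exponent:
  r0: exp(ΔT) + (0)·1 = 0 ⇒ exp(ΔT) = 0
  r1: exp(m) + (1/3)·1 = 0 ⇒ exp(m) = -1/3
  r2: exp(ρ) + (-1/3)·1 = 0 ⇒ exp(ρ) = 1/3
Π_1 = m^(-1/3) · ρ^(1/3) · ℓ

["0", "-1/3", "1/3", "1", "0", "0", "0"]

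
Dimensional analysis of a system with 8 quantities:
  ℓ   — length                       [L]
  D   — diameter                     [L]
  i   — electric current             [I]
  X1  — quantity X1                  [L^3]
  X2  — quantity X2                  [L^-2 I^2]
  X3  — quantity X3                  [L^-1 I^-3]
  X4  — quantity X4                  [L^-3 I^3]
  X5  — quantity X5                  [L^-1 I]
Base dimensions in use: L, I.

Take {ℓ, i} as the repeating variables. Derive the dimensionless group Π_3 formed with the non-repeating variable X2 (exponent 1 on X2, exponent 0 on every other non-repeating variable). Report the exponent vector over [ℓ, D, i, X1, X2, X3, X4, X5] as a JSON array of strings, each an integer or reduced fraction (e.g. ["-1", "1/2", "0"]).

Dimensional matrix (L×I by ℓ×D×i×X1×X2×X3×X4×X5):
  L: [ 1  1  0  3 -2 -1 -3 -1]
  I: [ 0  0  1  0  2 -3  3  1]
Row reduction gives pivot columns ℓ,i; rank = 2
Repeat: ℓ,i; free: D,X1,X2,X3,X4,X5
RREF:
  r0: [   1    1    0    3   -2   -1   -3   -1]
  r1: [   0    0    1    0    2   -3    3    1]
Fix exponent of X2 at 1, D at 0, X1 at 0, X3 at 0, X4 at 0, X5 at 0; solve each RREF row for its pivot's exponent:
  r0: exp(ℓ) + (-2)·1 = 0 ⇒ exp(ℓ) = 2
  r1: exp(i) + (2)·1 = 0 ⇒ exp(i) = -2
Π_3 = ℓ^2 · i^-2 · X2

["2", "0", "-2", "0", "1", "0", "0", "0"]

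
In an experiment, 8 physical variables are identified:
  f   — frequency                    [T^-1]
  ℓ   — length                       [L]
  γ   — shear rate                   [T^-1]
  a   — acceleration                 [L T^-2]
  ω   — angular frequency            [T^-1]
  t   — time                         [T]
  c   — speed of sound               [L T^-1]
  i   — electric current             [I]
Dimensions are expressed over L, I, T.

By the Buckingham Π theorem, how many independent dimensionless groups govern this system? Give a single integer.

5

Dimensional matrix (L×I×T by f×ℓ×γ×a×ω×t×c×i):
  L: [ 0  1  0  1  0  0  1  0]
  I: [ 0  0  0  0  0  0  0  1]
  T: [-1  0 -1 -2 -1  1 -1  0]
Echelon form has 3 nonzero rows (pivots: f,ℓ,i)
n=8, r=3 ⇒ 5 dimensionless groups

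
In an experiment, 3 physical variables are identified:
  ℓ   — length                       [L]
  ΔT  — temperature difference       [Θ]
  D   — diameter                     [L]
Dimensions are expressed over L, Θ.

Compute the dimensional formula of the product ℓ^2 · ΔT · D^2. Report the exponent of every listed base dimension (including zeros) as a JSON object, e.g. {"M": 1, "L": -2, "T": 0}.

Write exponents as rows L,Θ / cols ℓ,ΔT,D:
  L: [ 1  0  1]
  Θ: [ 0  1  0]
  [L]: (2)·1+(1)·0+(2)·1 = 4
  [Θ]: (2)·0+(1)·1+(2)·0 = 1
⇒ L^4 Θ

{"L": 4, "Θ": 1}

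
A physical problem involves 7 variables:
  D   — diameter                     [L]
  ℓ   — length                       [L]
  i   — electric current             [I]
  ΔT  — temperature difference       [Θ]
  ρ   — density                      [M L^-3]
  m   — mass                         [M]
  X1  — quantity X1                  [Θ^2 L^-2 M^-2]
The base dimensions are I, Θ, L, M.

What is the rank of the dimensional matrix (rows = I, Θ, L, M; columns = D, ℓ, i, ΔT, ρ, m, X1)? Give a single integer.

Exponent matrix [I,Θ,L,M] × [D,ℓ,i,ΔT,ρ,m,X1]:
  I: [ 0  0  1  0  0  0  0]
  Θ: [ 0  0  0  1  0  0  2]
  L: [ 1  1  0  0 -3  0 -2]
  M: [ 0  0  0  0  1  1 -2]
RREF → pivots at {D,i,ΔT,ρ} ⇒ r = 4

4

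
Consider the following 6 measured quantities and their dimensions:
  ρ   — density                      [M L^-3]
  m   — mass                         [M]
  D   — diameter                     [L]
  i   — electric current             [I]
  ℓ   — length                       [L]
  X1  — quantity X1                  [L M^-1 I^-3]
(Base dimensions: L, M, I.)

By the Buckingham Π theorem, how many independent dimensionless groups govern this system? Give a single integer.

Exponent matrix [L,M,I] × [ρ,m,D,i,ℓ,X1]:
  L: [-3  0  1  0  1  1]
  M: [ 1  1  0  0  0 -1]
  I: [ 0  0  0  1  0 -3]
RREF → pivots at {ρ,m,i} ⇒ r = 3
6 vars − rank 3 = 3 Π groups

3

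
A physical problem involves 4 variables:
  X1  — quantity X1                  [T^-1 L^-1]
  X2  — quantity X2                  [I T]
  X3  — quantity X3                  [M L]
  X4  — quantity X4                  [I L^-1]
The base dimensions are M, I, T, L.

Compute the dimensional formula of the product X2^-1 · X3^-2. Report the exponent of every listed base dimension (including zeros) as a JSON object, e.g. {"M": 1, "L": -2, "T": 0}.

{"M": -2, "I": -1, "T": -1, "L": -2}

Write exponents as rows M,I,T,L / cols X1,X2,X3,X4:
  M: [ 0  0  1  0]
  I: [ 0  1  0  1]
  T: [-1  1  0  0]
  L: [-1  0  1 -1]
  [M]: (-1)·0+(-2)·1 = -2
  [I]: (-1)·1+(-2)·0 = -1
  [T]: (-1)·1+(-2)·0 = -1
  [L]: (-1)·0+(-2)·1 = -2
⇒ M^-2 I^-1 T^-1 L^-2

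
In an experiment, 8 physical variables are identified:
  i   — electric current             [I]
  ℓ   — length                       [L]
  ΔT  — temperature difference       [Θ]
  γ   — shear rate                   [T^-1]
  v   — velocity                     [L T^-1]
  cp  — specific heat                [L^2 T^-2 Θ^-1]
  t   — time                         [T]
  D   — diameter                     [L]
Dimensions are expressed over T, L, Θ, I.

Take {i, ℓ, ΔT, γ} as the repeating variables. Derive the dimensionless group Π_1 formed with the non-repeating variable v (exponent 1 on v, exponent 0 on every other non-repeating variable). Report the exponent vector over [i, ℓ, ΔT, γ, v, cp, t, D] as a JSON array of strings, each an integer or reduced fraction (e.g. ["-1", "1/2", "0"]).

["0", "-1", "0", "-1", "1", "0", "0", "0"]

Exponent matrix [T,L,Θ,I] × [i,ℓ,ΔT,γ,v,cp,t,D]:
  T: [ 0  0  0 -1 -1 -2  1  0]
  L: [ 0  1  0  0  1  2  0  1]
  Θ: [ 0  0  1  0  0 -1  0  0]
  I: [ 1  0  0  0  0  0  0  0]
RREF → pivots at {i,ℓ,ΔT,γ} ⇒ r = 4
Pivot set = {i,ℓ,ΔT,γ}, free = {v,cp,t,D}
RREF:
  r0: [   1    0    0    0    0    0    0    0]
  r1: [   0    1    0    0    1    2    0    1]
  r2: [   0    0    1    0    0   -1    0    0]
  r3: [   0    0    0    1    1    2   -1    0]
Fix exponent of v at 1, cp at 0, t at 0, D at 0; solve each RREF row for its pivot's exponent:
  r0: exp(i) + (0)·1 = 0 ⇒ exp(i) = 0
  r1: exp(ℓ) + (1)·1 = 0 ⇒ exp(ℓ) = -1
  r2: exp(ΔT) + (0)·1 = 0 ⇒ exp(ΔT) = 0
  r3: exp(γ) + (1)·1 = 0 ⇒ exp(γ) = -1
Π_1 = ℓ^-1 · γ^-1 · v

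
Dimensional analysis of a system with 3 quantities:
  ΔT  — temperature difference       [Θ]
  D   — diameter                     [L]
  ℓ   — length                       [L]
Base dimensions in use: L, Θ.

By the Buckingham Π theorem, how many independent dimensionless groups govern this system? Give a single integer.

1

Dimensional matrix (L×Θ by ΔT×D×ℓ):
  L: [ 0  1  1]
  Θ: [ 1  0  0]
Echelon form has 2 nonzero rows (pivots: ΔT,D)
n=3, r=2 ⇒ 1 dimensionless group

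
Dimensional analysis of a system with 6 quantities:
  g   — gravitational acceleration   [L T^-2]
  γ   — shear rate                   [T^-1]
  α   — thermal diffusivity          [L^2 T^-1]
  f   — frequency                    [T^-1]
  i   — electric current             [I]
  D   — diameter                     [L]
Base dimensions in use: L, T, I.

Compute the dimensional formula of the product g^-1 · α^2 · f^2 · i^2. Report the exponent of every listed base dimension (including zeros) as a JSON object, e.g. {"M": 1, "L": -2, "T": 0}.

Write exponents as rows L,T,I / cols g,γ,α,f,i,D:
  L: [ 1  0  2  0  0  1]
  T: [-2 -1 -1 -1  0  0]
  I: [ 0  0  0  0  1  0]
  [L]: (-1)·1+(2)·2+(2)·0+(2)·0 = 3
  [T]: (-1)·-2+(2)·-1+(2)·-1+(2)·0 = -2
  [I]: (-1)·0+(2)·0+(2)·0+(2)·1 = 2
⇒ L^3 T^-2 I^2

{"L": 3, "T": -2, "I": 2}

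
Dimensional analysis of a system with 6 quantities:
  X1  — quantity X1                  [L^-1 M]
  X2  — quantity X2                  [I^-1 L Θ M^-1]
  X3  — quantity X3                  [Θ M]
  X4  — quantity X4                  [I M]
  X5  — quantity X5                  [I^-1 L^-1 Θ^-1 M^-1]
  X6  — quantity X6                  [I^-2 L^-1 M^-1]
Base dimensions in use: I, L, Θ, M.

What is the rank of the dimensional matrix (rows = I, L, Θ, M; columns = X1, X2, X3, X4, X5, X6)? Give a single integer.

3

Write exponents as rows I,L,Θ,M / cols X1,X2,X3,X4,X5,X6:
  I: [ 0 -1  0  1 -1 -2]
  L: [-1  1  0  0 -1 -1]
  Θ: [ 0  1  1  0 -1  0]
  M: [ 1 -1  1  1 -1 -1]
RREF → pivots at {X1,X2,X3} ⇒ r = 3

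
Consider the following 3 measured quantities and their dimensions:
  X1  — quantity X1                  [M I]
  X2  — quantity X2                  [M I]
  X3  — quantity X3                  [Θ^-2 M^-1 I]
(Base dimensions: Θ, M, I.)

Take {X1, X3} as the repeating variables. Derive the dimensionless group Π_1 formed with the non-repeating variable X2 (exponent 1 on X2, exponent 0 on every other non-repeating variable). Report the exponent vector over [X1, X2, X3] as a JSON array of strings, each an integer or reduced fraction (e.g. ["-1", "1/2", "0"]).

Exponent matrix [Θ,M,I] × [X1,X2,X3]:
  Θ: [ 0  0 -2]
  M: [ 1  1 -1]
  I: [ 1  1  1]
RREF → pivots at {X1,X3} ⇒ r = 2
Pivot set = {X1,X3}, free = {X2}
RREF:
  r0: [   1    1    0]
  r1: [   0    0    1]
  r2: [   0    0    0]
Fix exponent of X2 at 1; solve each RREF row for its pivot's exponent:
  r0: exp(X1) + (1)·1 = 0 ⇒ exp(X1) = -1
  r1: exp(X3) + (0)·1 = 0 ⇒ exp(X3) = 0
Π_1 = X1^-1 · X2

["-1", "1", "0"]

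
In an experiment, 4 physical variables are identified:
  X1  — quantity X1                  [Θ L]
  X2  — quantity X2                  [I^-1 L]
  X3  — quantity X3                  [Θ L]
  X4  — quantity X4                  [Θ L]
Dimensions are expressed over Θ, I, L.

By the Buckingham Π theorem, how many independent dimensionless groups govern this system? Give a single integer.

2

Dimensional matrix (Θ×I×L by X1×X2×X3×X4):
  Θ: [ 1  0  1  1]
  I: [ 0 -1  0  0]
  L: [ 1  1  1  1]
Echelon form has 2 nonzero rows (pivots: X1,X2)
4 vars − rank 2 = 2 Π groups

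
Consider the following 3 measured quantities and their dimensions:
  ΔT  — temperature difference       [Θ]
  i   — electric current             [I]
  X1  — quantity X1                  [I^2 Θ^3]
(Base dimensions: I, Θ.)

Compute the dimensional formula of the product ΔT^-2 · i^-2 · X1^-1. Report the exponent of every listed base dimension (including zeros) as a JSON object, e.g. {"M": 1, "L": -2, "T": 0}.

{"I": -4, "Θ": -5}

Write exponents as rows I,Θ / cols ΔT,i,X1:
  I: [ 0  1  2]
  Θ: [ 1  0  3]
  [I]: (-2)·0+(-2)·1+(-1)·2 = -4
  [Θ]: (-2)·1+(-2)·0+(-1)·3 = -5
⇒ I^-4 Θ^-5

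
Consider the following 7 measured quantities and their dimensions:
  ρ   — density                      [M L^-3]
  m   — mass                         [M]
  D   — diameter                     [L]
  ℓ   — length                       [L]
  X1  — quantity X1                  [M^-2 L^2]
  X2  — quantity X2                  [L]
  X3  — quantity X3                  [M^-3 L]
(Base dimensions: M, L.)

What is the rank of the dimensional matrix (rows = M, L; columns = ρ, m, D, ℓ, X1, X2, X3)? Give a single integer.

Write exponents as rows M,L / cols ρ,m,D,ℓ,X1,X2,X3:
  M: [ 1  1  0  0 -2  0 -3]
  L: [-3  0  1  1  2  1  1]
Row reduction gives pivot columns ρ,m; rank = 2

2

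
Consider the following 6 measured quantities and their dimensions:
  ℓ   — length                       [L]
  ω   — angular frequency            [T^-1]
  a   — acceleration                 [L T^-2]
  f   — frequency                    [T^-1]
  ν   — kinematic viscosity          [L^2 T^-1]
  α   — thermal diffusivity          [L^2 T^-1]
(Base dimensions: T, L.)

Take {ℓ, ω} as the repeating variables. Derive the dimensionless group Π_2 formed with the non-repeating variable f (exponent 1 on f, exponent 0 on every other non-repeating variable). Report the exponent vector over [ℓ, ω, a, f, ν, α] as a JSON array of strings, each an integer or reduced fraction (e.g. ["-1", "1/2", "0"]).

Dimensional matrix (T×L by ℓ×ω×a×f×ν×α):
  T: [ 0 -1 -2 -1 -1 -1]
  L: [ 1  0  1  0  2  2]
Row reduction gives pivot columns ℓ,ω; rank = 2
Pivot set = {ℓ,ω}, free = {a,f,ν,α}
RREF:
  r0: [   1    0    1    0    2    2]
  r1: [   0    1    2    1    1    1]
Fix exponent of f at 1, a at 0, ν at 0, α at 0; solve each RREF row for its pivot's exponent:
  r0: exp(ℓ) + (0)·1 = 0 ⇒ exp(ℓ) = 0
  r1: exp(ω) + (1)·1 = 0 ⇒ exp(ω) = -1
Π_2 = ω^-1 · f

["0", "-1", "0", "1", "0", "0"]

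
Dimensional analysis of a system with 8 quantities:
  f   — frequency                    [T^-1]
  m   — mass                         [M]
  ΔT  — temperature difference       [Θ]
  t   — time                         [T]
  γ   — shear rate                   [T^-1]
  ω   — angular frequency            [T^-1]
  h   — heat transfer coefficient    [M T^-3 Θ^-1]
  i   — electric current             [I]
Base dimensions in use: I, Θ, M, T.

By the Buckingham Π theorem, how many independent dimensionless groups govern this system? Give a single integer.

4

Dimensional matrix (I×Θ×M×T by f×m×ΔT×t×γ×ω×h×i):
  I: [ 0  0  0  0  0  0  0  1]
  Θ: [ 0  0  1  0  0  0 -1  0]
  M: [ 0  1  0  0  0  0  1  0]
  T: [-1  0  0  1 -1 -1 -3  0]
Echelon form has 4 nonzero rows (pivots: f,m,ΔT,i)
n=8, r=4 ⇒ 4 dimensionless groups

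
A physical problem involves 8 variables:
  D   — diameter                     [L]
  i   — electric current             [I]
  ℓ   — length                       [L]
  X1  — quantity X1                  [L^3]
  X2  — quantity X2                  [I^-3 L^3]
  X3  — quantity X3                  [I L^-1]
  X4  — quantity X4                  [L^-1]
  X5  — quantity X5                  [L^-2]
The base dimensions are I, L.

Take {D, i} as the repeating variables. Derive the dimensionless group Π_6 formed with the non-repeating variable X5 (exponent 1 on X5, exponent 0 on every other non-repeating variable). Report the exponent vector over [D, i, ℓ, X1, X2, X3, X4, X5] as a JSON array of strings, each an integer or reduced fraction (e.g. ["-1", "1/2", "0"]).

Exponent matrix [I,L] × [D,i,ℓ,X1,X2,X3,X4,X5]:
  I: [ 0  1  0  0 -3  1  0  0]
  L: [ 1  0  1  3  3 -1 -1 -2]
RREF → pivots at {D,i} ⇒ r = 2
Pivot set = {D,i}, free = {ℓ,X1,X2,X3,X4,X5}
RREF:
  r0: [   1    0    1    3    3   -1   -1   -2]
  r1: [   0    1    0    0   -3    1    0    0]
Fix exponent of X5 at 1, ℓ at 0, X1 at 0, X2 at 0, X3 at 0, X4 at 0; solve each RREF row for its pivot's exponent:
  r0: exp(D) + (-2)·1 = 0 ⇒ exp(D) = 2
  r1: exp(i) + (0)·1 = 0 ⇒ exp(i) = 0
Π_6 = D^2 · X5

["2", "0", "0", "0", "0", "0", "0", "1"]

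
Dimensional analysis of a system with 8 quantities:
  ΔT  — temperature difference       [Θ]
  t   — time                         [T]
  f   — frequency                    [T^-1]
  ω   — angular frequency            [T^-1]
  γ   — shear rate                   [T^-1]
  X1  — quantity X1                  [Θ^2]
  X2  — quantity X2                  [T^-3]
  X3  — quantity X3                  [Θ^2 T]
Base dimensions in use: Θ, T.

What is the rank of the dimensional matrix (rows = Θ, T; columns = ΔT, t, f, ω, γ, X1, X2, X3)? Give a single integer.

2

Write exponents as rows Θ,T / cols ΔT,t,f,ω,γ,X1,X2,X3:
  Θ: [ 1  0  0  0  0  2  0  2]
  T: [ 0  1 -1 -1 -1  0 -3  1]
RREF → pivots at {ΔT,t} ⇒ r = 2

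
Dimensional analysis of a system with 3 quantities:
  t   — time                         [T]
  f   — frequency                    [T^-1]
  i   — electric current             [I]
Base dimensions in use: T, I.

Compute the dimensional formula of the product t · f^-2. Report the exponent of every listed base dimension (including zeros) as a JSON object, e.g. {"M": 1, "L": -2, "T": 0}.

Write exponents as rows T,I / cols t,f,i:
  T: [ 1 -1  0]
  I: [ 0  0  1]
  [T]: (1)·1+(-2)·-1 = 3
  [I]: (1)·0+(-2)·0 = 0
⇒ T^3

{"T": 3, "I": 0}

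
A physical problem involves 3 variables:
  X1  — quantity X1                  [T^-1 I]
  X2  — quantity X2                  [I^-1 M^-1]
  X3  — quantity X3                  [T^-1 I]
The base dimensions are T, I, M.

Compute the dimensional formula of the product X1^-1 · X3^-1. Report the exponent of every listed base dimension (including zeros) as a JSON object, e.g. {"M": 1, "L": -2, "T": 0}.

Exponent matrix [T,I,M] × [X1,X2,X3]:
  T: [-1  0 -1]
  I: [ 1 -1  1]
  M: [ 0 -1  0]
  [T]: (-1)·-1+(-1)·-1 = 2
  [I]: (-1)·1+(-1)·1 = -2
  [M]: (-1)·0+(-1)·0 = 0
⇒ T^2 I^-2

{"T": 2, "I": -2, "M": 0}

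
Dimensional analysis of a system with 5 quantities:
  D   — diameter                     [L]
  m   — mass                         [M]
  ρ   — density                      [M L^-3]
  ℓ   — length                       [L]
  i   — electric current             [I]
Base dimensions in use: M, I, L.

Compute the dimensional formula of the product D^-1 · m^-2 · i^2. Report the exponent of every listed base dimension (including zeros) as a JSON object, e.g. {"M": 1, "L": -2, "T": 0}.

{"M": -2, "I": 2, "L": -1}

Exponent matrix [M,I,L] × [D,m,ρ,ℓ,i]:
  M: [ 0  1  1  0  0]
  I: [ 0  0  0  0  1]
  L: [ 1  0 -3  1  0]
  [M]: (-1)·0+(-2)·1+(2)·0 = -2
  [I]: (-1)·0+(-2)·0+(2)·1 = 2
  [L]: (-1)·1+(-2)·0+(2)·0 = -1
⇒ M^-2 I^2 L^-1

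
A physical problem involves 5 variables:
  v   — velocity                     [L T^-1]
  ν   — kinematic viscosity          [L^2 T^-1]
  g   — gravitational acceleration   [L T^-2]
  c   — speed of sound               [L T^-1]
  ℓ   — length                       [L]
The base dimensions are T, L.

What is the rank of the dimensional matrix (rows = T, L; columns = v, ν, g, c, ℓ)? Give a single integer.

2

Dimensional matrix (T×L by v×ν×g×c×ℓ):
  T: [-1 -1 -2 -1  0]
  L: [ 1  2  1  1  1]
Row reduction gives pivot columns v,ν; rank = 2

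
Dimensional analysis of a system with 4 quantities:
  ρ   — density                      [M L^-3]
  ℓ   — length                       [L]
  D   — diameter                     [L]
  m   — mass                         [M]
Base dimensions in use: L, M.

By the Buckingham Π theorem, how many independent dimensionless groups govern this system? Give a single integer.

Exponent matrix [L,M] × [ρ,ℓ,D,m]:
  L: [-3  1  1  0]
  M: [ 1  0  0  1]
Row reduction gives pivot columns ρ,ℓ; rank = 2
n=4, r=2 ⇒ 2 dimensionless groups

2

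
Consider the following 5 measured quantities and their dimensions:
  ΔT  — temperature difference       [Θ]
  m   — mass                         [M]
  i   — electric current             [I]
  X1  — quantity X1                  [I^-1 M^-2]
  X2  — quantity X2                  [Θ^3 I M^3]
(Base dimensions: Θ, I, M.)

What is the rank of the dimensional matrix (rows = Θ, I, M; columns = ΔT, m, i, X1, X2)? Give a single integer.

3

Write exponents as rows Θ,I,M / cols ΔT,m,i,X1,X2:
  Θ: [ 1  0  0  0  3]
  I: [ 0  0  1 -1  1]
  M: [ 0  1  0 -2  3]
Row reduction gives pivot columns ΔT,m,i; rank = 3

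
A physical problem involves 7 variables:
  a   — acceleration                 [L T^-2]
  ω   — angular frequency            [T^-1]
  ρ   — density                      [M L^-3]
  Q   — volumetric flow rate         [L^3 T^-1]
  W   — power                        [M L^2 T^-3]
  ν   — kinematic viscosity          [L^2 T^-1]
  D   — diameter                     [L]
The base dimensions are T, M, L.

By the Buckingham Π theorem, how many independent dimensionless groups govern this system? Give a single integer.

Write exponents as rows T,M,L / cols a,ω,ρ,Q,W,ν,D:
  T: [-2 -1  0 -1 -3 -1  0]
  M: [ 0  0  1  0  1  0  0]
  L: [ 1  0 -3  3  2  2  1]
Echelon form has 3 nonzero rows (pivots: a,ω,ρ)
n=7, r=3 ⇒ 4 dimensionless groups

4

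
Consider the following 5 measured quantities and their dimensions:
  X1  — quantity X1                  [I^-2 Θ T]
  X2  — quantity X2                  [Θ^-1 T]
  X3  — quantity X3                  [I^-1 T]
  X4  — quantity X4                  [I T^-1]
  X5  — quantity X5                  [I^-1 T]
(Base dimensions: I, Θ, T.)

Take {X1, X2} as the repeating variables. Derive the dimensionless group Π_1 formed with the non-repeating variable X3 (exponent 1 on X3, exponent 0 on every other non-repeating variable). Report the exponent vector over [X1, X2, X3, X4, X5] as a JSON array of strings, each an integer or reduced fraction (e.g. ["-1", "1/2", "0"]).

Write exponents as rows I,Θ,T / cols X1,X2,X3,X4,X5:
  I: [-2  0 -1  1 -1]
  Θ: [ 1 -1  0  0  0]
  T: [ 1  1  1 -1  1]
RREF → pivots at {X1,X2} ⇒ r = 2
Repeat: X1,X2; free: X3,X4,X5
RREF:
  r0: [   1    0  1/2 -1/2  1/2]
  r1: [   0    1  1/2 -1/2  1/2]
  r2: [   0    0    0    0    0]
Fix exponent of X3 at 1, X4 at 0, X5 at 0; solve each RREF row for its pivot's exponent:
  r0: exp(X1) + (1/2)·1 = 0 ⇒ exp(X1) = -1/2
  r1: exp(X2) + (1/2)·1 = 0 ⇒ exp(X2) = -1/2
Π_1 = X1^(-1/2) · X2^(-1/2) · X3

["-1/2", "-1/2", "1", "0", "0"]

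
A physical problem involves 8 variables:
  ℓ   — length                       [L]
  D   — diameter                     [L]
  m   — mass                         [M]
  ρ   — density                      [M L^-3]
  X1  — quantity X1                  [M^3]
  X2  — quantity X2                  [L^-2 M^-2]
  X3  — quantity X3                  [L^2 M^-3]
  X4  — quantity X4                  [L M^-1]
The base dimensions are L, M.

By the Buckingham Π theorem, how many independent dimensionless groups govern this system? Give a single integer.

6

Exponent matrix [L,M] × [ℓ,D,m,ρ,X1,X2,X3,X4]:
  L: [ 1  1  0 -3  0 -2  2  1]
  M: [ 0  0  1  1  3 -2 -3 -1]
RREF → pivots at {ℓ,m} ⇒ r = 2
n=8, r=2 ⇒ 6 dimensionless groups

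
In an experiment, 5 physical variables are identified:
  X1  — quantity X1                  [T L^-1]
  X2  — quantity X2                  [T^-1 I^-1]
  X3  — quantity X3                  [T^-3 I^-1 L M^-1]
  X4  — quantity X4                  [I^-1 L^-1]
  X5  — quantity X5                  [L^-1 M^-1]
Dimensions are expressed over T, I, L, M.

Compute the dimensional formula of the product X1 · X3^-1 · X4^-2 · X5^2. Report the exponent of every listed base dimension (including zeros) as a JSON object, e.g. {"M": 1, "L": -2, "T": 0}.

{"T": 4, "I": 3, "L": -2, "M": -1}

Dimensional matrix (T×I×L×M by X1×X2×X3×X4×X5):
  T: [ 1 -1 -3  0  0]
  I: [ 0 -1 -1 -1  0]
  L: [-1  0  1 -1 -1]
  M: [ 0  0 -1  0 -1]
  [T]: (1)·1+(-1)·-3+(-2)·0+(2)·0 = 4
  [I]: (1)·0+(-1)·-1+(-2)·-1+(2)·0 = 3
  [L]: (1)·-1+(-1)·1+(-2)·-1+(2)·-1 = -2
  [M]: (1)·0+(-1)·-1+(-2)·0+(2)·-1 = -1
⇒ T^4 I^3 L^-2 M^-1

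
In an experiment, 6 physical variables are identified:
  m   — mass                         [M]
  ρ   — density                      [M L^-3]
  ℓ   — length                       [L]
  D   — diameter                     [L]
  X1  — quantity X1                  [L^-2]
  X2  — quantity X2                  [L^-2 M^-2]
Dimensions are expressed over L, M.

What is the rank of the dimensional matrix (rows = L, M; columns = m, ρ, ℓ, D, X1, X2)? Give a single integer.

Write exponents as rows L,M / cols m,ρ,ℓ,D,X1,X2:
  L: [ 0 -3  1  1 -2 -2]
  M: [ 1  1  0  0  0 -2]
Row reduction gives pivot columns m,ρ; rank = 2

2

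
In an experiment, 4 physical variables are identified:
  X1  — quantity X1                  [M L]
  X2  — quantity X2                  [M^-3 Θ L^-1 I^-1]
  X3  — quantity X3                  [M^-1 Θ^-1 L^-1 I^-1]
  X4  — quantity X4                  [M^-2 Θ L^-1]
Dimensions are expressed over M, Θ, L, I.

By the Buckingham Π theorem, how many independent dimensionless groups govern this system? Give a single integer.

Dimensional matrix (M×Θ×L×I by X1×X2×X3×X4):
  M: [ 1 -3 -1 -2]
  Θ: [ 0  1 -1  1]
  L: [ 1 -1 -1 -1]
  I: [ 0 -1 -1  0]
Row reduction gives pivot columns X1,X2,X3; rank = 3
Π count = n − r = 4 − 3 = 1

1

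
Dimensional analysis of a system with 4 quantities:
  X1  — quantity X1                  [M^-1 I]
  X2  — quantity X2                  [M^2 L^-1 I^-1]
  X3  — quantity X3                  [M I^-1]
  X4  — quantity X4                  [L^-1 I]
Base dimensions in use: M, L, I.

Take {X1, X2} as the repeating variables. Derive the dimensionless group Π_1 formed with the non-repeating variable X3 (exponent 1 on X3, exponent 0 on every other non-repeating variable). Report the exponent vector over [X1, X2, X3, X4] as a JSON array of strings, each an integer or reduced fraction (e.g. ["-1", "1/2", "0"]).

Exponent matrix [M,L,I] × [X1,X2,X3,X4]:
  M: [-1  2  1  0]
  L: [ 0 -1  0 -1]
  I: [ 1 -1 -1  1]
Echelon form has 2 nonzero rows (pivots: X1,X2)
Repeat: X1,X2; free: X3,X4
RREF:
  r0: [   1    0   -1    2]
  r1: [   0    1    0    1]
  r2: [   0    0    0    0]
Fix exponent of X3 at 1, X4 at 0; solve each RREF row for its pivot's exponent:
  r0: exp(X1) + (-1)·1 = 0 ⇒ exp(X1) = 1
  r1: exp(X2) + (0)·1 = 0 ⇒ exp(X2) = 0
Π_1 = X1 · X3

["1", "0", "1", "0"]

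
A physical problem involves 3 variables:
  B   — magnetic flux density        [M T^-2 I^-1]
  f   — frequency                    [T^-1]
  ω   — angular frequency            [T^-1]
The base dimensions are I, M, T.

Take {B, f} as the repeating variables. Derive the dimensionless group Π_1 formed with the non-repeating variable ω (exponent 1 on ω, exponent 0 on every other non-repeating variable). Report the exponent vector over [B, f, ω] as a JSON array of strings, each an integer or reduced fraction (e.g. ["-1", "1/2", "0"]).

Write exponents as rows I,M,T / cols B,f,ω:
  I: [-1  0  0]
  M: [ 1  0  0]
  T: [-2 -1 -1]
RREF → pivots at {B,f} ⇒ r = 2
Repeat: B,f; free: ω
RREF:
  r0: [   1    0    0]
  r1: [   0    1    1]
  r2: [   0    0    0]
Fix exponent of ω at 1; solve each RREF row for its pivot's exponent:
  r0: exp(B) + (0)·1 = 0 ⇒ exp(B) = 0
  r1: exp(f) + (1)·1 = 0 ⇒ exp(f) = -1
Π_1 = f^-1 · ω

["0", "-1", "1"]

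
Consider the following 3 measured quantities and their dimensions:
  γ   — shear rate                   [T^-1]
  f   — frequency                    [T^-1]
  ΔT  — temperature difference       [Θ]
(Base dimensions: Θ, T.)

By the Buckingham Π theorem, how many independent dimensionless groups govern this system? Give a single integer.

Exponent matrix [Θ,T] × [γ,f,ΔT]:
  Θ: [ 0  0  1]
  T: [-1 -1  0]
Echelon form has 2 nonzero rows (pivots: γ,ΔT)
Π count = n − r = 3 − 2 = 1

1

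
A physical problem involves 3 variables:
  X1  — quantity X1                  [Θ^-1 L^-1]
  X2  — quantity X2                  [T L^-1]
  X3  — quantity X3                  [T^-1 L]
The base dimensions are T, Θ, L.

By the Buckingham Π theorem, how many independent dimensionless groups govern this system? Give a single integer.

Write exponents as rows T,Θ,L / cols X1,X2,X3:
  T: [ 0  1 -1]
  Θ: [-1  0  0]
  L: [-1 -1  1]
RREF → pivots at {X1,X2} ⇒ r = 2
n=3, r=2 ⇒ 1 dimensionless group

1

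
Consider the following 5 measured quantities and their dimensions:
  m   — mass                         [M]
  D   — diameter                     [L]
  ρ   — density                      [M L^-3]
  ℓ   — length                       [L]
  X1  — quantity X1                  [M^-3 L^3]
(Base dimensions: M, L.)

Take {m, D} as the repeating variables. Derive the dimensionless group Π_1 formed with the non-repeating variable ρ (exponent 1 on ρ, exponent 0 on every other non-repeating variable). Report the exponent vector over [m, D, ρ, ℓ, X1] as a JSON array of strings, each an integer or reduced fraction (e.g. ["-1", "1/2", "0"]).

Dimensional matrix (M×L by m×D×ρ×ℓ×X1):
  M: [ 1  0  1  0 -3]
  L: [ 0  1 -3  1  3]
RREF → pivots at {m,D} ⇒ r = 2
Pivot set = {m,D}, free = {ρ,ℓ,X1}
RREF:
  r0: [   1    0    1    0   -3]
  r1: [   0    1   -3    1    3]
Fix exponent of ρ at 1, ℓ at 0, X1 at 0; solve each RREF row for its pivot's exponent:
  r0: exp(m) + (1)·1 = 0 ⇒ exp(m) = -1
  r1: exp(D) + (-3)·1 = 0 ⇒ exp(D) = 3
Π_1 = m^-1 · D^3 · ρ

["-1", "3", "1", "0", "0"]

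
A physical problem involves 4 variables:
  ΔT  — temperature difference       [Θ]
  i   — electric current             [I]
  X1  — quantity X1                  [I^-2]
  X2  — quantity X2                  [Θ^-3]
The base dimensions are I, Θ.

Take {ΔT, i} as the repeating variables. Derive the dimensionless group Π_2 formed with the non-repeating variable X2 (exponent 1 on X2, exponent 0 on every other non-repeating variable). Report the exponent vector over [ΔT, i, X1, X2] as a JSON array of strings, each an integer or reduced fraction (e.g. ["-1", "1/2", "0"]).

Write exponents as rows I,Θ / cols ΔT,i,X1,X2:
  I: [ 0  1 -2  0]
  Θ: [ 1  0  0 -3]
Row reduction gives pivot columns ΔT,i; rank = 2
Pivot set = {ΔT,i}, free = {X1,X2}
RREF:
  r0: [   1    0    0   -3]
  r1: [   0    1   -2    0]
Fix exponent of X2 at 1, X1 at 0; solve each RREF row for its pivot's exponent:
  r0: exp(ΔT) + (-3)·1 = 0 ⇒ exp(ΔT) = 3
  r1: exp(i) + (0)·1 = 0 ⇒ exp(i) = 0
Π_2 = ΔT^3 · X2

["3", "0", "0", "1"]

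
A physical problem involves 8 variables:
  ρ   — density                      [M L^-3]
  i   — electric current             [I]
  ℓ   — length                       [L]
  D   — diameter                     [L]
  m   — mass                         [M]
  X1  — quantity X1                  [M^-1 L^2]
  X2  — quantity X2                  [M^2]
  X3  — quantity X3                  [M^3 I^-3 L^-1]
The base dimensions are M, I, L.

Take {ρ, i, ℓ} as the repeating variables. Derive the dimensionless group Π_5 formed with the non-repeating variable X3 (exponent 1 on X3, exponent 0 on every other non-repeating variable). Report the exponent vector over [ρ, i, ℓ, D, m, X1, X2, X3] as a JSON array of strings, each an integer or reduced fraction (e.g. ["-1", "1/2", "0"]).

Write exponents as rows M,I,L / cols ρ,i,ℓ,D,m,X1,X2,X3:
  M: [ 1  0  0  0  1 -1  2  3]
  I: [ 0  1  0  0  0  0  0 -3]
  L: [-3  0  1  1  0  2  0 -1]
Row reduction gives pivot columns ρ,i,ℓ; rank = 3
Repeat: ρ,i,ℓ; free: D,m,X1,X2,X3
RREF:
  r0: [   1    0    0    0    1   -1    2    3]
  r1: [   0    1    0    0    0    0    0   -3]
  r2: [   0    0    1    1    3   -1    6    8]
Fix exponent of X3 at 1, D at 0, m at 0, X1 at 0, X2 at 0; solve each RREF row for its pivot's exponent:
  r0: exp(ρ) + (3)·1 = 0 ⇒ exp(ρ) = -3
  r1: exp(i) + (-3)·1 = 0 ⇒ exp(i) = 3
  r2: exp(ℓ) + (8)·1 = 0 ⇒ exp(ℓ) = -8
Π_5 = ρ^-3 · i^3 · ℓ^-8 · X3

["-3", "3", "-8", "0", "0", "0", "0", "1"]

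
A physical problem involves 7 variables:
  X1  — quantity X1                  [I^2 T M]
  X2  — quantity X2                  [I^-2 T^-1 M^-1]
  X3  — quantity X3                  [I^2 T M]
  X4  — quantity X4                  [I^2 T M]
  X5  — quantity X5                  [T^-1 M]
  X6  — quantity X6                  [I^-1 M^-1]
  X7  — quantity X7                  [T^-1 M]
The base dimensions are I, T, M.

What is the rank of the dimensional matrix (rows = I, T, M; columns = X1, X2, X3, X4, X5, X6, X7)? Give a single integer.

2

Dimensional matrix (I×T×M by X1×X2×X3×X4×X5×X6×X7):
  I: [ 2 -2  2  2  0 -1  0]
  T: [ 1 -1  1  1 -1  0 -1]
  M: [ 1 -1  1  1  1 -1  1]
RREF → pivots at {X1,X5} ⇒ r = 2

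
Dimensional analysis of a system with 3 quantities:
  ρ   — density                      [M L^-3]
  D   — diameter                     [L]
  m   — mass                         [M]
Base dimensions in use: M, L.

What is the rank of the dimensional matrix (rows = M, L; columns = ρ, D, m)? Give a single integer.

Exponent matrix [M,L] × [ρ,D,m]:
  M: [ 1  0  1]
  L: [-3  1  0]
RREF → pivots at {ρ,D} ⇒ r = 2

2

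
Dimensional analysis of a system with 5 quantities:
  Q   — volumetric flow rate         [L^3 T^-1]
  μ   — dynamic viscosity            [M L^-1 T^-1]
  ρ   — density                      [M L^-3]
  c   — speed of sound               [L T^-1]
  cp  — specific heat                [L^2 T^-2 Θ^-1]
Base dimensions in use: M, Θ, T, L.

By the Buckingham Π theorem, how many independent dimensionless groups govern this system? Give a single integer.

Exponent matrix [M,Θ,T,L] × [Q,μ,ρ,c,cp]:
  M: [ 0  1  1  0  0]
  Θ: [ 0  0  0  0 -1]
  T: [-1 -1  0 -1 -2]
  L: [ 3 -1 -3  1  2]
Echelon form has 4 nonzero rows (pivots: Q,μ,ρ,cp)
5 vars − rank 4 = 1 Π group

1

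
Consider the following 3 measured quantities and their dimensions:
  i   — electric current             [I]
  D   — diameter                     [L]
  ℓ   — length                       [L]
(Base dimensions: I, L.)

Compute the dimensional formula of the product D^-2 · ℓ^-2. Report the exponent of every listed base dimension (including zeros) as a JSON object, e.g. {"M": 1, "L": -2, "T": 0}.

Exponent matrix [I,L] × [i,D,ℓ]:
  I: [ 1  0  0]
  L: [ 0  1  1]
  [I]: (-2)·0+(-2)·0 = 0
  [L]: (-2)·1+(-2)·1 = -4
⇒ L^-4

{"I": 0, "L": -4}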